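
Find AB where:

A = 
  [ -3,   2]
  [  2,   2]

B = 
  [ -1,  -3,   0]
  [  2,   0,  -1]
AB = 
  [  7,   9,  -2]
  [  2,  -6,  -2]

A is 2×2 and B is 2×3, so AB is 2×3. Each entry is (row of A)·(column of B):
AB[1,1] = (-3)(-1) + (2)(2) = 7
AB[1,2] = (-3)(-3) + (2)(0) = 9
AB[1,3] = (-3)(0) + (2)(-1) = -2
AB[2,1] = (2)(-1) + (2)(2) = 2
AB[2,2] = (2)(-3) + (2)(0) = -6
AB[2,3] = (2)(0) + (2)(-1) = -2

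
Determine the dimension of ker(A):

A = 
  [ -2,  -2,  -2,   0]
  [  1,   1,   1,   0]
nullity(A) = 3

Row reduce:
R2 → R2 + (1/2)·R1
REF = 
  [ -2,  -2,  -2,   0]
  [  0,   0,   0,   0]
Pivot columns: 1 → 1 pivot.
rank(A) = 1, so nullity(A) = 4 - 1 = 3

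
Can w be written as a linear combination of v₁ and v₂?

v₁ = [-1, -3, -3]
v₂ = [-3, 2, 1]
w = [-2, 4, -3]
No

Form the augmented matrix and row-reduce:
[v₁|v₂|w] = 
  [ -1,  -3,  -2]
  [ -3,   2,   4]
  [ -3,   1,  -3]
R2 → R2 - (3)·R1
R3 → R3 - (3)·R1
R3 → R3 - (10/11)·R2
REF = 
  [    -1,     -3,     -2]
  [     0,     11,     10]
  [     0,      0, -67/11]

Row 3 reads [0 0 | -67/11], i.e. 0 = -67/11, so the system is inconsistent and w ∉ span{v₁, v₂}.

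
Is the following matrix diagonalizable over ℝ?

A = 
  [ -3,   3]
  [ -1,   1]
Yes

tr(A) = -2, det(A) = 0
Characteristic polynomial: λ² - tr(A)λ + det(A) = λ² + 2λ
λ² + 2λ = λ(λ + 2)
Eigenvalues: 0, -2
λ=-2: alg. mult. = 1, geom. mult. = 2 - rank(A - (-2)I) = 2 - 1 = 1
λ=0: alg. mult. = 1, geom. mult. = 2 - rank(A - (0)I) = 2 - 1 = 1
Sum of geometric multiplicities equals n, so A has n independent eigenvectors.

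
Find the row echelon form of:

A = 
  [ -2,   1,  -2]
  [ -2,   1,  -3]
Row operations:
R2 → R2 - (1)·R1

Resulting echelon form:
REF = 
  [ -2,   1,  -2]
  [  0,   0,  -1]

Rank = 2 (number of non-zero pivot rows).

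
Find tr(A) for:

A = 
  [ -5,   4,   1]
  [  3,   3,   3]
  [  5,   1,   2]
0

tr(A) = -5 + 3 + 2 = 0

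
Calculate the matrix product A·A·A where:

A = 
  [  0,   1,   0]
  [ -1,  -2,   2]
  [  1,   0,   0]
A^3 = 
  [  4,   3,  -4]
  [ -7,  -2,   6]
  [ -1,  -2,   2]

A² = A·A:
A²[1,1] = (0)(0) + (1)(-1) + (0)(1) = -1
A²[1,2] = (0)(1) + (1)(-2) + (0)(0) = -2
A²[1,3] = (0)(0) + (1)(2) + (0)(0) = 2
A²[2,1] = (-1)(0) + (-2)(-1) + (2)(1) = 4
A²[2,2] = (-1)(1) + (-2)(-2) + (2)(0) = 3
A²[2,3] = (-1)(0) + (-2)(2) + (2)(0) = -4
A²[3,1] = (1)(0) + (0)(-1) + (0)(1) = 0
A²[3,2] = (1)(1) + (0)(-2) + (0)(0) = 1
A²[3,3] = (1)(0) + (0)(2) + (0)(0) = 0
A² = 
  [ -1,  -2,   2]
  [  4,   3,  -4]
  [  0,   1,   0]

A^3 = A^2·A:
A^3[1,1] = (-1)(0) + (-2)(-1) + (2)(1) = 4
A^3[1,2] = (-1)(1) + (-2)(-2) + (2)(0) = 3
A^3[1,3] = (-1)(0) + (-2)(2) + (2)(0) = -4
A^3[2,1] = (4)(0) + (3)(-1) + (-4)(1) = -7
A^3[2,2] = (4)(1) + (3)(-2) + (-4)(0) = -2
A^3[2,3] = (4)(0) + (3)(2) + (-4)(0) = 6
A^3[3,1] = (0)(0) + (1)(-1) + (0)(1) = -1
A^3[3,2] = (0)(1) + (1)(-2) + (0)(0) = -2
A^3[3,3] = (0)(0) + (1)(2) + (0)(0) = 2
A^3 = 
  [  4,   3,  -4]
  [ -7,  -2,   6]
  [ -1,  -2,   2]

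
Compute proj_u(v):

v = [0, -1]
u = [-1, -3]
v·u = (0)(-1) + (-1)(-3) = 3
u·u = (-1)² + (-3)² = 10
proj_u(v) = (v·u / u·u) × u = (3/10) × u

proj_u(v) = [-3/10, -9/10]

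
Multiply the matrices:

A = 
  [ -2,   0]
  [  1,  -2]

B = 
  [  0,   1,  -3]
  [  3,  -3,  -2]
A is 2×2 and B is 2×3, so AB is 2×3. Each entry is (row of A)·(column of B):
AB[1,1] = (-2)(0) + (0)(3) = 0
AB[1,2] = (-2)(1) + (0)(-3) = -2
AB[1,3] = (-2)(-3) + (0)(-2) = 6
AB[2,1] = (1)(0) + (-2)(3) = -6
AB[2,2] = (1)(1) + (-2)(-3) = 7
AB[2,3] = (1)(-3) + (-2)(-2) = 1

AB = 
  [  0,  -2,   6]
  [ -6,   7,   1]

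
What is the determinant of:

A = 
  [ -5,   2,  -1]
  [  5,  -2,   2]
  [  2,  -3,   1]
-11

Cofactor expansion along row 1:
det(A) = (-5)·((-2)(1) - (2)(-3)) - (2)·((5)(1) - (2)(2)) + (-1)·((5)(-3) - (-2)(2))
  = (-5)(4) - (2)(1) + (-1)(-11)
  = -11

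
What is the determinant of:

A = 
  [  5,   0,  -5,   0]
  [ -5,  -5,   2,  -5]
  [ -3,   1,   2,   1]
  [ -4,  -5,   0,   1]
Cofactor expansion along row 1: det(A) = a₁₁M₁₁ - a₁₂M₁₂ + a₁₃M₁₃ - a₁₄M₁₄

M₁₁ = det[[-5, 2, -5]; [1, 2, 1]; [-5, 0, 1]]
  = (-5)·((2)(1) - (1)(0)) - (2)·((1)(1) - (1)(-5)) + (-5)·((1)(0) - (2)(-5))
  = (-5)(2) - (2)(6) + (-5)(10)
  = -72
M₁₂ = det[[-5, 2, -5]; [-3, 2, 1]; [-4, 0, 1]]
  = (-5)·((2)(1) - (1)(0)) - (2)·((-3)(1) - (1)(-4)) + (-5)·((-3)(0) - (2)(-4))
  = (-5)(2) - (2)(1) + (-5)(8)
  = -52
M₁₃ = det[[-5, -5, -5]; [-3, 1, 1]; [-4, -5, 1]]
  = (-5)·((1)(1) - (1)(-5)) - (-5)·((-3)(1) - (1)(-4)) + (-5)·((-3)(-5) - (1)(-4))
  = (-5)(6) - (-5)(1) + (-5)(19)
  = -120
M₁₄ = det[[-5, -5, 2]; [-3, 1, 2]; [-4, -5, 0]]
  = (-5)·((1)(0) - (2)(-5)) - (-5)·((-3)(0) - (2)(-4)) + (2)·((-3)(-5) - (1)(-4))
  = (-5)(10) - (-5)(8) + (2)(19)
  = 28

det(A) = (5)(-72) - (0)(-52) + (-5)(-120) - (0)(28) = 240

det(A) = 240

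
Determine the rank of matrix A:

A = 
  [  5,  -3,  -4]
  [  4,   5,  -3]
rank(A) = 2

Row reduce:
R2 → R2 - (4/5)·R1
REF = 
  [   5,   -3,   -4]
  [   0, 37/5,  1/5]
Pivot columns: 1, 2 → 2 pivots.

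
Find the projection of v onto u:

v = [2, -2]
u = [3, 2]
v·u = (2)(3) + (-2)(2) = 2
u·u = (3)² + (2)² = 13
proj_u(v) = (v·u / u·u) × u = (2/13) × u

proj_u(v) = [6/13, 4/13]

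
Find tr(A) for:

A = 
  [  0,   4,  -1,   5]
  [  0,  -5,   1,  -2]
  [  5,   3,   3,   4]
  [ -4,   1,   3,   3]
1

tr(A) = 0 + -5 + 3 + 3 = 1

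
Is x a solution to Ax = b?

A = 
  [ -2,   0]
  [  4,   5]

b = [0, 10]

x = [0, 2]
Yes

Ax = [0, 10] = b ✓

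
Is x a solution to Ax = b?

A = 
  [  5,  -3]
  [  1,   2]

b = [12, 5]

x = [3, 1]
Yes

Ax = [12, 5] = b ✓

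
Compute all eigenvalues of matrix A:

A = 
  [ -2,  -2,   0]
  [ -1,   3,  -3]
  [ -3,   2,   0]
λ = -3, 2 + i√6, 2 - i√6  (≈ -3, 2 + 2.449i, 2 - 2.449i)

Characteristic polynomial: det(λI - A) = λ³ - λ² - 2λ + 30
Testing integer divisors of the constant term: p(-3) = 0, so (λ + 3) is a factor:
p(λ) = (λ + 3)(λ² - 4λ + 10)
λ² - 4λ + 10 = 0  ⇒  λ = (4 ± √((-4)² - 4·(10)))/2 = (4 ± √(-24))/2
  = 2 + i√6,  2 - i√6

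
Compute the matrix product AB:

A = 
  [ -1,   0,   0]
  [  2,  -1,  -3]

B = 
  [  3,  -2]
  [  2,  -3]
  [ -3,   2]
AB = 
  [ -3,   2]
  [ 13,  -7]

A is 2×3 and B is 3×2, so AB is 2×2. Each entry is (row of A)·(column of B):
AB[1,1] = (-1)(3) + (0)(2) + (0)(-3) = -3
AB[1,2] = (-1)(-2) + (0)(-3) + (0)(2) = 2
AB[2,1] = (2)(3) + (-1)(2) + (-3)(-3) = 13
AB[2,2] = (2)(-2) + (-1)(-3) + (-3)(2) = -7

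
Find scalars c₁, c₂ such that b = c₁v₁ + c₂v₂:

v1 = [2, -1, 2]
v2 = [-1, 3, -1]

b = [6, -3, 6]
c1 = 3, c2 = 0

b = 3·v1 + 0·v2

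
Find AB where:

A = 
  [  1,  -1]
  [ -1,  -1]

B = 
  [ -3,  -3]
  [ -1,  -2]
AB = 
  [ -2,  -1]
  [  4,   5]

A is 2×2 and B is 2×2, so AB is 2×2. Each entry is (row of A)·(column of B):
AB[1,1] = (1)(-3) + (-1)(-1) = -2
AB[1,2] = (1)(-3) + (-1)(-2) = -1
AB[2,1] = (-1)(-3) + (-1)(-1) = 4
AB[2,2] = (-1)(-3) + (-1)(-2) = 5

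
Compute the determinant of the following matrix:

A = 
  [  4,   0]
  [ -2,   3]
12

For a 2×2 matrix, det = ad - bc = (4)(3) - (0)(-2) = 12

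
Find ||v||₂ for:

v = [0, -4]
4

||v||₂ = √((0)² + (-4)²) = √16 = 4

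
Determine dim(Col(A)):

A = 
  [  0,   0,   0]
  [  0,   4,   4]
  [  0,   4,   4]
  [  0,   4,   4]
dim(Col(A)) = 1

Row reduce:
Swap R1 ↔ R2
R3 → R3 - (1)·R1
R4 → R4 - (1)·R1
REF = 
  [  0,   4,   4]
  [  0,   0,   0]
  [  0,   0,   0]
  [  0,   0,   0]
Pivot columns: 2 → 1 pivot.
dim(Col(A)) = number of pivot columns = 1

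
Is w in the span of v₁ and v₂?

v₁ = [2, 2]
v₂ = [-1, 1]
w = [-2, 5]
Yes

Form the augmented matrix and row-reduce:
[v₁|v₂|w] = 
  [  2,  -1,  -2]
  [  2,   1,   5]
R2 → R2 - (1)·R1
REF = 
  [  2,  -1,  -2]
  [  0,   2,   7]

No row of the form [0 0 | nonzero], so the system is consistent. Back-substitution gives c₁ = 3/4, c₂ = 7/2: w = (3/4)·v₁ + (7/2)·v₂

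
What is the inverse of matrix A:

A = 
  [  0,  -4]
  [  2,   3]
det(A) = (0)(3) - (-4)(2) = 8
For a 2×2 matrix, A⁻¹ = (1/det(A)) · [[d, -b], [-c, a]]
    = (1/8) · [[3, 4], [-2, 0]]

A⁻¹ = 
  [ 3/8,  1/2]
  [-1/4,    0]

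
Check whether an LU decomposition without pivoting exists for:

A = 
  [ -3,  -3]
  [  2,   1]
Yes.
A[1,1] = -3 ≠ 0, so Gaussian elimination proceeds without a row swap: multiplier ℓ₂₁ = (2)/(-3) = -2/3, and U[2,2] = 1 - (-2/3)(-3) = -1.
L = 
  [   1,    0]
  [-2/3,    1]
U = 
  [ -3,  -3]
  [  0,  -1]
Check row 2 of LU: [(-2/3)(-3), (-2/3)(-3) + (-1)] = [2, 1] = row 2 of A ✓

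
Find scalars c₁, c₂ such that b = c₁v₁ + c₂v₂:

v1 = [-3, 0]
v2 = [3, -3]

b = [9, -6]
c1 = -1, c2 = 2

b = -1·v1 + 2·v2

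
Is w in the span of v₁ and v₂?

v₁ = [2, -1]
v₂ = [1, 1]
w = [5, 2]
Yes

Form the augmented matrix and row-reduce:
[v₁|v₂|w] = 
  [  2,   1,   5]
  [ -1,   1,   2]
R2 → R2 + (1/2)·R1
REF = 
  [  2,   1,   5]
  [  0, 3/2, 9/2]

No row of the form [0 0 | nonzero], so the system is consistent. Back-substitution gives c₁ = 1, c₂ = 3: w = (1)·v₁ + (3)·v₂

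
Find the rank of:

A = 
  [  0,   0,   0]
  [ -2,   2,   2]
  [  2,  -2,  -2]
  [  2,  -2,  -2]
Row reduce:
Swap R1 ↔ R2
R3 → R3 + (1)·R1
R4 → R4 + (1)·R1
REF = 
  [ -2,   2,   2]
  [  0,   0,   0]
  [  0,   0,   0]
  [  0,   0,   0]
Pivot columns: 1 → 1 pivot.

rank(A) = 1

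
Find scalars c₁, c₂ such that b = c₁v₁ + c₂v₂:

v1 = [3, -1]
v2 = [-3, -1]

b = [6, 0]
c1 = 1, c2 = -1

b = 1·v1 + -1·v2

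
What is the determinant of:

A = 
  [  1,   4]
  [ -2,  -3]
For a 2×2 matrix, det = ad - bc = (1)(-3) - (4)(-2) = 5

det(A) = 5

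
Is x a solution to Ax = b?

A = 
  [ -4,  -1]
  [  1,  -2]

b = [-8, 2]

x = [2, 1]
No

Ax = [-9, 0] ≠ b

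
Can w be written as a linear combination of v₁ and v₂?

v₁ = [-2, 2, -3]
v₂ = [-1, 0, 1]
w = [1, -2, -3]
No

Form the augmented matrix and row-reduce:
[v₁|v₂|w] = 
  [ -2,  -1,   1]
  [  2,   0,  -2]
  [ -3,   1,  -3]
R2 → R2 + (1)·R1
R3 → R3 - (3/2)·R1
R3 → R3 + (5/2)·R2
REF = 
  [ -2,  -1,   1]
  [  0,  -1,  -1]
  [  0,   0,  -7]

Row 3 reads [0 0 | -7], i.e. 0 = -7, so the system is inconsistent and w ∉ span{v₁, v₂}.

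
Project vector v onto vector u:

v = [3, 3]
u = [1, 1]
v·u = (3)(1) + (3)(1) = 6
u·u = (1)² + (1)² = 2
proj_u(v) = (v·u / u·u) × u = (6/2) × u = (3) × u

proj_u(v) = [3, 3]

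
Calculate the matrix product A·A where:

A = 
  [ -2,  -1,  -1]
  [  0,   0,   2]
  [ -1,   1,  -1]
A² = A·A:
A²[1,1] = (-2)(-2) + (-1)(0) + (-1)(-1) = 5
A²[1,2] = (-2)(-1) + (-1)(0) + (-1)(1) = 1
A²[1,3] = (-2)(-1) + (-1)(2) + (-1)(-1) = 1
A²[2,1] = (0)(-2) + (0)(0) + (2)(-1) = -2
A²[2,2] = (0)(-1) + (0)(0) + (2)(1) = 2
A²[2,3] = (0)(-1) + (0)(2) + (2)(-1) = -2
A²[3,1] = (-1)(-2) + (1)(0) + (-1)(-1) = 3
A²[3,2] = (-1)(-1) + (1)(0) + (-1)(1) = 0
A²[3,3] = (-1)(-1) + (1)(2) + (-1)(-1) = 4
A² = 
  [  5,   1,   1]
  [ -2,   2,  -2]
  [  3,   0,   4]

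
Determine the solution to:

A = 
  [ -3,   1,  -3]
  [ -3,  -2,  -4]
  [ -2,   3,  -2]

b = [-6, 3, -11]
x = [1, -3, 0]

Row reduce the augmented matrix [A|b]:
R2 → R2 - (1)·R1
R3 → R3 - (2/3)·R1
R3 → R3 + (7/9)·R2
REF = 
  [  -3,    1,   -3,   -6]
  [   0,   -3,   -1,    9]
  [   0,    0, -7/9,    0]

Back-substitution:
x₃ = 0 / (-7/9) = 0
x₂ = (9 - (-1)(0)) / (-3) = -3
x₁ = (-6 - (1)(-3) - (-3)(0)) / (-3) = 1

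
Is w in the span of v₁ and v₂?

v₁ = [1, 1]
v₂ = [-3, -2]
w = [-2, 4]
Yes

Form the augmented matrix and row-reduce:
[v₁|v₂|w] = 
  [  1,  -3,  -2]
  [  1,  -2,   4]
R2 → R2 - (1)·R1
REF = 
  [  1,  -3,  -2]
  [  0,   1,   6]

No row of the form [0 0 | nonzero], so the system is consistent. Back-substitution gives c₁ = 16, c₂ = 6: w = (16)·v₁ + (6)·v₂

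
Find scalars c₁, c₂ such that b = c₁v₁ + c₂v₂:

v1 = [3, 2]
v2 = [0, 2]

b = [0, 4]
c1 = 0, c2 = 2

b = 0·v1 + 2·v2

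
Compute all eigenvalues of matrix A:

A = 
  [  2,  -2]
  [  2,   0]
tr(A) = 2, det(A) = 4
Characteristic polynomial: λ² - tr(A)λ + det(A) = λ² - 2λ + 4
λ² - 2λ + 4 = 0  ⇒  λ = (2 ± √((-2)² - 4·(4)))/2 = (2 ± √(-12))/2
  = 1 + i√3,  1 - i√3

λ = 1 + i√3, 1 - i√3  (≈ 1 + 1.732i, 1 - 1.732i)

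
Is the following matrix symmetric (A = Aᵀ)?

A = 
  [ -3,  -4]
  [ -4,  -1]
Yes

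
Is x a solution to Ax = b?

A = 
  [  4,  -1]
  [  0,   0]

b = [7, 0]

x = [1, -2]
No

Ax = [6, 0] ≠ b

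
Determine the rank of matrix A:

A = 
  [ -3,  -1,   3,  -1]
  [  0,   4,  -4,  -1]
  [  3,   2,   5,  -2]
Row reduce:
R3 → R3 + (1)·R1
R3 → R3 - (1/4)·R2
REF = 
  [   -3,    -1,     3,    -1]
  [    0,     4,    -4,    -1]
  [    0,     0,     9, -11/4]
Pivot columns: 1, 2, 3 → 3 pivots.

rank(A) = 3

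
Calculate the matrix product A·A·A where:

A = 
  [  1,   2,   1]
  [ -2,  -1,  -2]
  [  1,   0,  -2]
A^3 = 
  [ -7,  -4,   8]
  [  8,  -1,  -4]
  [  0,  -4, -15]

A² = A·A:
A²[1,1] = (1)(1) + (2)(-2) + (1)(1) = -2
A²[1,2] = (1)(2) + (2)(-1) + (1)(0) = 0
A²[1,3] = (1)(1) + (2)(-2) + (1)(-2) = -5
A²[2,1] = (-2)(1) + (-1)(-2) + (-2)(1) = -2
A²[2,2] = (-2)(2) + (-1)(-1) + (-2)(0) = -3
A²[2,3] = (-2)(1) + (-1)(-2) + (-2)(-2) = 4
A²[3,1] = (1)(1) + (0)(-2) + (-2)(1) = -1
A²[3,2] = (1)(2) + (0)(-1) + (-2)(0) = 2
A²[3,3] = (1)(1) + (0)(-2) + (-2)(-2) = 5
A² = 
  [ -2,   0,  -5]
  [ -2,  -3,   4]
  [ -1,   2,   5]

A^3 = A^2·A:
A^3[1,1] = (-2)(1) + (0)(-2) + (-5)(1) = -7
A^3[1,2] = (-2)(2) + (0)(-1) + (-5)(0) = -4
A^3[1,3] = (-2)(1) + (0)(-2) + (-5)(-2) = 8
A^3[2,1] = (-2)(1) + (-3)(-2) + (4)(1) = 8
A^3[2,2] = (-2)(2) + (-3)(-1) + (4)(0) = -1
A^3[2,3] = (-2)(1) + (-3)(-2) + (4)(-2) = -4
A^3[3,1] = (-1)(1) + (2)(-2) + (5)(1) = 0
A^3[3,2] = (-1)(2) + (2)(-1) + (5)(0) = -4
A^3[3,3] = (-1)(1) + (2)(-2) + (5)(-2) = -15
A^3 = 
  [ -7,  -4,   8]
  [  8,  -1,  -4]
  [  0,  -4, -15]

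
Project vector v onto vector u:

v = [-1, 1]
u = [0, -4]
proj_u(v) = [0, 1]

v·u = (-1)(0) + (1)(-4) = -4
u·u = (0)² + (-4)² = 16
proj_u(v) = (v·u / u·u) × u = (-4/16) × u = (-1/4) × u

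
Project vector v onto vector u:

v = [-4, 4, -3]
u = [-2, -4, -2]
v·u = (-4)(-2) + (4)(-4) + (-3)(-2) = -2
u·u = (-2)² + (-4)² + (-2)² = 24
proj_u(v) = (v·u / u·u) × u = (-2/24) × u = (-1/12) × u

proj_u(v) = [1/6, 1/3, 1/6]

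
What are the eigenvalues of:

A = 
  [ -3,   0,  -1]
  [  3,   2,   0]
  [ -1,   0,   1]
λ = 2, -1 + √5, -1 - √5  (≈ 2, 1.236, -3.236)

Characteristic polynomial: det(λI - A) = λ³ - 8λ + 8
Testing integer divisors of the constant term: p(2) = 0, so (λ - 2) is a factor:
p(λ) = (λ - 2)(λ² + 2λ - 4)
λ² + 2λ - 4 = 0  ⇒  λ = (-2 ± √((2)² - 4·(-4)))/2 = (-2 ± √(20))/2
  = -1 + √5,  -1 - √5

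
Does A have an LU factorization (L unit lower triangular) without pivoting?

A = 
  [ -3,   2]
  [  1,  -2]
Yes.
A[1,1] = -3 ≠ 0, so Gaussian elimination proceeds without a row swap: multiplier ℓ₂₁ = (1)/(-3) = -1/3, and U[2,2] = -2 - (-1/3)(2) = -4/3.
L = 
  [   1,    0]
  [-1/3,    1]
U = 
  [  -3,    2]
  [   0, -4/3]
Check row 2 of LU: [(-1/3)(-3), (-1/3)(2) + (-4/3)] = [1, -2] = row 2 of A ✓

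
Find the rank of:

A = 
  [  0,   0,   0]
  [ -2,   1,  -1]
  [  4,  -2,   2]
rank(A) = 1

Row reduce:
Swap R1 ↔ R2
R3 → R3 + (2)·R1
REF = 
  [ -2,   1,  -1]
  [  0,   0,   0]
  [  0,   0,   0]
Pivot columns: 1 → 1 pivot.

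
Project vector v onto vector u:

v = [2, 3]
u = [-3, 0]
v·u = (2)(-3) + (3)(0) = -6
u·u = (-3)² + (0)² = 9
proj_u(v) = (v·u / u·u) × u = (-6/9) × u = (-2/3) × u

proj_u(v) = [2, 0]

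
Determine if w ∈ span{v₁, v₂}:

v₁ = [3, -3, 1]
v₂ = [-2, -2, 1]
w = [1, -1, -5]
No

Form the augmented matrix and row-reduce:
[v₁|v₂|w] = 
  [  3,  -2,   1]
  [ -3,  -2,  -1]
  [  1,   1,  -5]
R2 → R2 + (1)·R1
R3 → R3 - (1/3)·R1
R3 → R3 + (5/12)·R2
REF = 
  [    3,    -2,     1]
  [    0,    -4,     0]
  [    0,     0, -16/3]

Row 3 reads [0 0 | -16/3], i.e. 0 = -16/3, so the system is inconsistent and w ∉ span{v₁, v₂}.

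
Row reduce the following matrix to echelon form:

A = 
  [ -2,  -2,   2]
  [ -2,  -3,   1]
Row operations:
R2 → R2 - (1)·R1

Resulting echelon form:
REF = 
  [ -2,  -2,   2]
  [  0,  -1,  -1]

Rank = 2 (number of non-zero pivot rows).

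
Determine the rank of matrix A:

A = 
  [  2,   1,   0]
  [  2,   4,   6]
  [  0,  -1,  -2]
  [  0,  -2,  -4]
Row reduce:
R2 → R2 - (1)·R1
R3 → R3 + (1/3)·R2
R4 → R4 + (2/3)·R2
REF = 
  [  2,   1,   0]
  [  0,   3,   6]
  [  0,   0,   0]
  [  0,   0,   0]
Pivot columns: 1, 2 → 2 pivots.

rank(A) = 2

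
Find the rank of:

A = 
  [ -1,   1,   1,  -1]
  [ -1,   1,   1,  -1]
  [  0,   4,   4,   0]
Row reduce:
R2 → R2 - (1)·R1
Swap R2 ↔ R3
REF = 
  [ -1,   1,   1,  -1]
  [  0,   4,   4,   0]
  [  0,   0,   0,   0]
Pivot columns: 1, 2 → 2 pivots.

rank(A) = 2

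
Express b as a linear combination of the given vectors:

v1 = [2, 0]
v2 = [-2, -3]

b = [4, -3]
c1 = 3, c2 = 1

b = 3·v1 + 1·v2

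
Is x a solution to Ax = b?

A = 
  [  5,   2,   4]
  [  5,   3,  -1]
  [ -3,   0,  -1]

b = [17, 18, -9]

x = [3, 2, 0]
No

Ax = [19, 21, -9] ≠ b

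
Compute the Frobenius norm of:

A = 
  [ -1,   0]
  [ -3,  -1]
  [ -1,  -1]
||A||_F = 3.606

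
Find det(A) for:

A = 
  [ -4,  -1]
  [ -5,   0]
-5

For a 2×2 matrix, det = ad - bc = (-4)(0) - (-1)(-5) = -5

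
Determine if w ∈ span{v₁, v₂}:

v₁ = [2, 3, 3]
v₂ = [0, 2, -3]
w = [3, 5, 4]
No

Form the augmented matrix and row-reduce:
[v₁|v₂|w] = 
  [  2,   0,   3]
  [  3,   2,   5]
  [  3,  -3,   4]
R2 → R2 - (3/2)·R1
R3 → R3 - (3/2)·R1
R3 → R3 + (3/2)·R2
REF = 
  [  2,   0,   3]
  [  0,   2, 1/2]
  [  0,   0, 1/4]

Row 3 reads [0 0 | 1/4], i.e. 0 = 1/4, so the system is inconsistent and w ∉ span{v₁, v₂}.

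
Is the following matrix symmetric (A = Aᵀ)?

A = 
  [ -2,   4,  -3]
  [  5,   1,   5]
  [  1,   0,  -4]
No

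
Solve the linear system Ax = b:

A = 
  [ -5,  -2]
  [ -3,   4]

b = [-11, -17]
Row reduce the augmented matrix [A|b]:
R2 → R2 - (3/5)·R1
REF = 
  [   -5,    -2,   -11]
  [    0,  26/5, -52/5]

Back-substitution:
x₂ = (-52/5) / (26/5) = -2
x₁ = (-11 - (-2)(-2)) / (-5) = 3

x = [3, -2]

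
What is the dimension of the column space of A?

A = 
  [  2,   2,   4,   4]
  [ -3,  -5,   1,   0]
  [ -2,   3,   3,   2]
dim(Col(A)) = 3

Row reduce:
R2 → R2 + (3/2)·R1
R3 → R3 + (1)·R1
R3 → R3 + (5/2)·R2
REF = 
  [   2,    2,    4,    4]
  [   0,   -2,    7,    6]
  [   0,    0, 49/2,   21]
Pivot columns: 1, 2, 3 → 3 pivots.
dim(Col(A)) = number of pivot columns = 3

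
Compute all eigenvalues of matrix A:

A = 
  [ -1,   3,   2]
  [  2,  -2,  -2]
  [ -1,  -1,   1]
λ = 1, 1, -4

Characteristic polynomial: det(λI - A) = λ³ + 2λ² - 7λ + 4
Testing integer divisors of the constant term: p(1) = 0, so (λ - 1) is a factor:
p(λ) = (λ - 1)(λ² + 3λ - 4)
λ² + 3λ - 4 = (λ + 4)(λ - 1)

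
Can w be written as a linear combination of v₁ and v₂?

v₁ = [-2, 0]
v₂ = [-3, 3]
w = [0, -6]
Yes

Form the augmented matrix and row-reduce:
[v₁|v₂|w] = 
  [ -2,  -3,   0]
  [  0,   3,  -6]
(already in echelon form — no row operations needed)

No row of the form [0 0 | nonzero], so the system is consistent. Back-substitution gives c₁ = 3, c₂ = -2: w = (3)·v₁ + (-2)·v₂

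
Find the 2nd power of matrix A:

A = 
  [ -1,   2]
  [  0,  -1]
A² = A·A:
A²[1,1] = (-1)(-1) + (2)(0) = 1
A²[1,2] = (-1)(2) + (2)(-1) = -4
A²[2,1] = (0)(-1) + (-1)(0) = 0
A²[2,2] = (0)(2) + (-1)(-1) = 1
A² = 
  [  1,  -4]
  [  0,   1]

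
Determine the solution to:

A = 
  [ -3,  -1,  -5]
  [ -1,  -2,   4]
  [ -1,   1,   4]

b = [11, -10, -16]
x = [2, -2, -3]

Row reduce the augmented matrix [A|b]:
R2 → R2 - (1/3)·R1
R3 → R3 - (1/3)·R1
R3 → R3 + (4/5)·R2
REF = 
  [    -3,     -1,     -5,     11]
  [     0,   -5/3,   17/3,  -41/3]
  [     0,      0,   51/5, -153/5]

Back-substitution:
x₃ = (-153/5) / (51/5) = -3
x₂ = (-41/3 - (17/3)(-3)) / (-5/3) = -2
x₁ = (11 - (-1)(-2) - (-5)(-3)) / (-3) = 2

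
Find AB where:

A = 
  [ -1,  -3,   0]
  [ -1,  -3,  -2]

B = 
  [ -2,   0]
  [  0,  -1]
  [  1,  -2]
A is 2×3 and B is 3×2, so AB is 2×2. Each entry is (row of A)·(column of B):
AB[1,1] = (-1)(-2) + (-3)(0) + (0)(1) = 2
AB[1,2] = (-1)(0) + (-3)(-1) + (0)(-2) = 3
AB[2,1] = (-1)(-2) + (-3)(0) + (-2)(1) = 0
AB[2,2] = (-1)(0) + (-3)(-1) + (-2)(-2) = 7

AB = 
  [  2,   3]
  [  0,   7]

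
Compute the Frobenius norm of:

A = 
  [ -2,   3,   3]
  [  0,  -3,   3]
||A||_F = 6.325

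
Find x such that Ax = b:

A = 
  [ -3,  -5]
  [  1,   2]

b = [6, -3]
x = [3, -3]

Row reduce the augmented matrix [A|b]:
R2 → R2 + (1/3)·R1
REF = 
  [ -3,  -5,   6]
  [  0, 1/3,  -1]

Back-substitution:
x₂ = (-1) / (1/3) = -3
x₁ = (6 - (-5)(-3)) / (-3) = 3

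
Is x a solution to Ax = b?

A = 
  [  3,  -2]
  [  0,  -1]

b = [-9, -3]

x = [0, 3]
No

Ax = [-6, -3] ≠ b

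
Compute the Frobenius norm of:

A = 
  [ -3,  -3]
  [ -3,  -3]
||A||_F = 6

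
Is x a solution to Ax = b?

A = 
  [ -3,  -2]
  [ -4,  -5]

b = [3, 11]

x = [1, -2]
No

Ax = [1, 6] ≠ b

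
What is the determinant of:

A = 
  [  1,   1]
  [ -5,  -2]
For a 2×2 matrix, det = ad - bc = (1)(-2) - (1)(-5) = 3

det(A) = 3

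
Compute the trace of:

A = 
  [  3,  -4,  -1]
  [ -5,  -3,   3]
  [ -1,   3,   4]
4

tr(A) = 3 + -3 + 4 = 4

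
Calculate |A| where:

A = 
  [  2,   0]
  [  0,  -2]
-4

For a 2×2 matrix, det = ad - bc = (2)(-2) - (0)(0) = -4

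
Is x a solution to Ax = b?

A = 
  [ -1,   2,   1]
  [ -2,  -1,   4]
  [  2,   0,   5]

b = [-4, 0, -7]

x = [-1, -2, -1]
Yes

Ax = [-4, 0, -7] = b ✓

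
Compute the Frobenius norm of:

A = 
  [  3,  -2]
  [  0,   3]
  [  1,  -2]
||A||_F = 5.196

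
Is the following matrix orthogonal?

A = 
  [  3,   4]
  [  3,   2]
No

AᵀA = 
  [ 18,  18]
  [ 18,  20]
≠ I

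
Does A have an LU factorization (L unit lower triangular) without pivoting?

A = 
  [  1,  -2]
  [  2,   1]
Yes.
A[1,1] = 1 ≠ 0, so Gaussian elimination proceeds without a row swap: multiplier ℓ₂₁ = (2)/(1) = 2, and U[2,2] = 1 - (2)(-2) = 5.
L = 
  [  1,   0]
  [  2,   1]
U = 
  [  1,  -2]
  [  0,   5]
Check row 2 of LU: [(2)(1), (2)(-2) + 5] = [2, 1] = row 2 of A ✓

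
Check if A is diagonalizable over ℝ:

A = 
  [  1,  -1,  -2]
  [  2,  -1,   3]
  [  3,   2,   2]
No

Characteristic polynomial: det(λI - A) = λ³ - 2λ² + λ + 27
By the rational root theorem any rational root is an integer dividing 27; none of those is a root, so p(λ) has no rational roots and hence (being an irreducible cubic) no repeated roots.
Discriminant of the cubic: Δ = -19791
Δ < 0 ⇒ one real eigenvalue and a complex-conjugate pair: λ ≈ 2.187 + 2.568i, 2.187 - 2.568i, -2.373
Has complex eigenvalues (not diagonalizable over ℝ).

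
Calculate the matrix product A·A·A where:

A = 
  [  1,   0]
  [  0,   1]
A^3 = 
  [  1,   0]
  [  0,   1]

A² = A·A:
A²[1,1] = (1)(1) + (0)(0) = 1
A²[1,2] = (1)(0) + (0)(1) = 0
A²[2,1] = (0)(1) + (1)(0) = 0
A²[2,2] = (0)(0) + (1)(1) = 1
A² = 
  [  1,   0]
  [  0,   1]

A^3 = A^2·A:
A^3[1,1] = (1)(1) + (0)(0) = 1
A^3[1,2] = (1)(0) + (0)(1) = 0
A^3[2,1] = (0)(1) + (1)(0) = 0
A^3[2,2] = (0)(0) + (1)(1) = 1
A^3 = 
  [  1,   0]
  [  0,   1]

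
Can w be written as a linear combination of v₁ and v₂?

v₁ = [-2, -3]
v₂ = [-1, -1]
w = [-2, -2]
Yes

Form the augmented matrix and row-reduce:
[v₁|v₂|w] = 
  [ -2,  -1,  -2]
  [ -3,  -1,  -2]
R2 → R2 - (3/2)·R1
REF = 
  [ -2,  -1,  -2]
  [  0, 1/2,   1]

No row of the form [0 0 | nonzero], so the system is consistent. Back-substitution gives c₁ = 0, c₂ = 2: w = (0)·v₁ + (2)·v₂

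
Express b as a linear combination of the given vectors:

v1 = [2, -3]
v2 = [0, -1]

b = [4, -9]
c1 = 2, c2 = 3

b = 2·v1 + 3·v2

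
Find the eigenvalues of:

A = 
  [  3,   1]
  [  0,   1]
λ = 3, 1

tr(A) = 4, det(A) = 3
Characteristic polynomial: λ² - tr(A)λ + det(A) = λ² - 4λ + 3
λ² - 4λ + 3 = (λ - 1)(λ - 3)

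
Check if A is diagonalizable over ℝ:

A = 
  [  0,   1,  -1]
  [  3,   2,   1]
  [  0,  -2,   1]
No

Characteristic polynomial: det(λI - A) = λ³ - 3λ² + λ - 3
Testing integer divisors of the constant term: p(3) = 0, so (λ - 3) is a factor:
p(λ) = (λ - 3)(λ² + 1)
λ² + 1 = 0  ⇒  λ = (0 ± √((0)² - 4·(1)))/2 = (0 ± √(-4))/2
  = i,  -i
Eigenvalues: 3, i, -i  (≈ 3, 0 + 1i, 0 - 1i)
Has complex eigenvalues (not diagonalizable over ℝ).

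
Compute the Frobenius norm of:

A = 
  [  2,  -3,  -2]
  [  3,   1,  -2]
||A||_F = 5.568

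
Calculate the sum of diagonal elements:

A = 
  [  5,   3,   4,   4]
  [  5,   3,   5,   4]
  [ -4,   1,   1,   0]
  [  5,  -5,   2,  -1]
8

tr(A) = 5 + 3 + 1 + -1 = 8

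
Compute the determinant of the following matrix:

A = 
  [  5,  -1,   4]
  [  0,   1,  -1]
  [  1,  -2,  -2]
-23

Cofactor expansion along row 1:
det(A) = (5)·((1)(-2) - (-1)(-2)) - (-1)·((0)(-2) - (-1)(1)) + (4)·((0)(-2) - (1)(1))
  = (5)(-4) - (-1)(1) + (4)(-1)
  = -23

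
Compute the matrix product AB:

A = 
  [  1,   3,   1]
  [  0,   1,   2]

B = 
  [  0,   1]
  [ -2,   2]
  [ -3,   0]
AB = 
  [ -9,   7]
  [ -8,   2]

A is 2×3 and B is 3×2, so AB is 2×2. Each entry is (row of A)·(column of B):
AB[1,1] = (1)(0) + (3)(-2) + (1)(-3) = -9
AB[1,2] = (1)(1) + (3)(2) + (1)(0) = 7
AB[2,1] = (0)(0) + (1)(-2) + (2)(-3) = -8
AB[2,2] = (0)(1) + (1)(2) + (2)(0) = 2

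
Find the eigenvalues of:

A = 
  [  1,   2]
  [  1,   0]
tr(A) = 1, det(A) = -2
Characteristic polynomial: λ² - tr(A)λ + det(A) = λ² - λ - 2
λ² - λ - 2 = (λ + 1)(λ - 2)

λ = 2, -1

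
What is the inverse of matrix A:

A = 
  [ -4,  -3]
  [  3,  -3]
det(A) = (-4)(-3) - (-3)(3) = 21
For a 2×2 matrix, A⁻¹ = (1/det(A)) · [[d, -b], [-c, a]]
    = (1/21) · [[-3, 3], [-3, -4]]

A⁻¹ = 
  [ -1/7,   1/7]
  [ -1/7, -4/21]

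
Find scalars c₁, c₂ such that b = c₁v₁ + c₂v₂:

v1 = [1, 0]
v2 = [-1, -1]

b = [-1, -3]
c1 = 2, c2 = 3

b = 2·v1 + 3·v2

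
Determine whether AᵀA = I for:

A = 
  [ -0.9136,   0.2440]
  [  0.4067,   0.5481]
No

AᵀA = 
  [  1.0001,   0]
  [  0,   0.3599]
≠ I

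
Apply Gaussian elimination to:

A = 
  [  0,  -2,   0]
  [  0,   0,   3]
Row operations:
No row operations needed (already in echelon form).

Resulting echelon form:
REF = 
  [  0,  -2,   0]
  [  0,   0,   3]

Rank = 2 (number of non-zero pivot rows).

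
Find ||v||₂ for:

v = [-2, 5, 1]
5.477

||v||₂ = √((-2)² + (5)² + (1)²) = √30 = 5.477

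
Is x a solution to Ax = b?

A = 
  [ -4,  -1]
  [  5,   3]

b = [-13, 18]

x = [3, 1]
Yes

Ax = [-13, 18] = b ✓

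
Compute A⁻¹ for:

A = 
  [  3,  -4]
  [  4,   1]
det(A) = (3)(1) - (-4)(4) = 19
For a 2×2 matrix, A⁻¹ = (1/det(A)) · [[d, -b], [-c, a]]
    = (1/19) · [[1, 4], [-4, 3]]

A⁻¹ = 
  [ 1/19,  4/19]
  [-4/19,  3/19]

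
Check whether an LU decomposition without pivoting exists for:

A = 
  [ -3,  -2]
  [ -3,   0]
Yes.
A[1,1] = -3 ≠ 0, so Gaussian elimination proceeds without a row swap: multiplier ℓ₂₁ = (-3)/(-3) = 1, and U[2,2] = 0 - (1)(-2) = 2.
L = 
  [  1,   0]
  [  1,   1]
U = 
  [ -3,  -2]
  [  0,   2]
Check row 2 of LU: [(1)(-3), (1)(-2) + 2] = [-3, 0] = row 2 of A ✓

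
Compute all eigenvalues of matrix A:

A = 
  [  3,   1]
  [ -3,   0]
tr(A) = 3, det(A) = 3
Characteristic polynomial: λ² - tr(A)λ + det(A) = λ² - 3λ + 3
λ² - 3λ + 3 = 0  ⇒  λ = (3 ± √((-3)² - 4·(3)))/2 = (3 ± √(-3))/2
  = (3 + i√3)/2,  (3 - i√3)/2

λ = (3 + i√3)/2, (3 - i√3)/2  (≈ 1.5 + 0.866i, 1.5 - 0.866i)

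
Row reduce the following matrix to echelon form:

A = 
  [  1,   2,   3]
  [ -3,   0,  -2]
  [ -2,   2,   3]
Row operations:
R2 → R2 + (3)·R1
R3 → R3 + (2)·R1
R3 → R3 - (1)·R2

Resulting echelon form:
REF = 
  [  1,   2,   3]
  [  0,   6,   7]
  [  0,   0,   2]

Rank = 3 (number of non-zero pivot rows).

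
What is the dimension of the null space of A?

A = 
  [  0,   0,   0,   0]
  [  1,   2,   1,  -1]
nullity(A) = 3

Row reduce:
Swap R1 ↔ R2
REF = 
  [  1,   2,   1,  -1]
  [  0,   0,   0,   0]
Pivot columns: 1 → 1 pivot.
rank(A) = 1, so nullity(A) = 4 - 1 = 3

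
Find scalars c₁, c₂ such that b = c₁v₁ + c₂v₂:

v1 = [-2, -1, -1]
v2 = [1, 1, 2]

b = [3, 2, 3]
c1 = -1, c2 = 1

b = -1·v1 + 1·v2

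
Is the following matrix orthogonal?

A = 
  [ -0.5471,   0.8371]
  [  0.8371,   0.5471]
Yes

AᵀA = 
  [  1.0001,   0]
  [  0,   1.0001]
≈ I (equal to I up to the 4-dp rounding of the entries)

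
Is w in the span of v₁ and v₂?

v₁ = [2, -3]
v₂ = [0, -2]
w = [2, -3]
Yes

Form the augmented matrix and row-reduce:
[v₁|v₂|w] = 
  [  2,   0,   2]
  [ -3,  -2,  -3]
R2 → R2 + (3/2)·R1
REF = 
  [  2,   0,   2]
  [  0,  -2,   0]

No row of the form [0 0 | nonzero], so the system is consistent. Back-substitution gives c₁ = 1, c₂ = 0: w = (1)·v₁ + (0)·v₂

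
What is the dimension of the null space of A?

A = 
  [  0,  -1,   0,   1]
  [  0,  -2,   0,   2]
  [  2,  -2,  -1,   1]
nullity(A) = 2

Row reduce:
Swap R1 ↔ R3
R3 → R3 - (1/2)·R2
REF = 
  [  2,  -2,  -1,   1]
  [  0,  -2,   0,   2]
  [  0,   0,   0,   0]
Pivot columns: 1, 2 → 2 pivots.
rank(A) = 2, so nullity(A) = 4 - 2 = 2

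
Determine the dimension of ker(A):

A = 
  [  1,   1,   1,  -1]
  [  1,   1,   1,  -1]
nullity(A) = 3

Row reduce:
R2 → R2 - (1)·R1
REF = 
  [  1,   1,   1,  -1]
  [  0,   0,   0,   0]
Pivot columns: 1 → 1 pivot.
rank(A) = 1, so nullity(A) = 4 - 1 = 3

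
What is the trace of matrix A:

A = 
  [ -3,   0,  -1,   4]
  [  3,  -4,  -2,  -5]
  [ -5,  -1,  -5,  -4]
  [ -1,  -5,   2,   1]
-11

tr(A) = -3 + -4 + -5 + 1 = -11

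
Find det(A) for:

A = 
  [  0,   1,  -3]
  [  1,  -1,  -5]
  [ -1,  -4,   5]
Cofactor expansion along row 1:
det(A) = (0)·((-1)(5) - (-5)(-4)) - (1)·((1)(5) - (-5)(-1)) + (-3)·((1)(-4) - (-1)(-1))
  = (0)(-25) - (1)(0) + (-3)(-5)
  = 15

det(A) = 15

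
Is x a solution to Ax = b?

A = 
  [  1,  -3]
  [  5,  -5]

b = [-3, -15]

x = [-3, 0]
Yes

Ax = [-3, -15] = b ✓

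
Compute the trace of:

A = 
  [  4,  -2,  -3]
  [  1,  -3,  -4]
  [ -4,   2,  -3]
-2

tr(A) = 4 + -3 + -3 = -2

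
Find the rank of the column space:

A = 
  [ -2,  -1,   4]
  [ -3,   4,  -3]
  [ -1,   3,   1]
dim(Col(A)) = 3

Row reduce:
R2 → R2 - (3/2)·R1
R3 → R3 - (1/2)·R1
R3 → R3 - (7/11)·R2
REF = 
  [   -2,    -1,     4]
  [    0,  11/2,    -9]
  [    0,     0, 52/11]
Pivot columns: 1, 2, 3 → 3 pivots.
dim(Col(A)) = number of pivot columns = 3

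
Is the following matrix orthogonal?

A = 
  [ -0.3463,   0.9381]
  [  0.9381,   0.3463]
Yes

AᵀA = 
  [  1,   0]
  [  0,   1]
≈ I (equal to I up to the 4-dp rounding of the entries)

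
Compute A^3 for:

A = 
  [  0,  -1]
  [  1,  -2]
A² = A·A:
A²[1,1] = (0)(0) + (-1)(1) = -1
A²[1,2] = (0)(-1) + (-1)(-2) = 2
A²[2,1] = (1)(0) + (-2)(1) = -2
A²[2,2] = (1)(-1) + (-2)(-2) = 3
A² = 
  [ -1,   2]
  [ -2,   3]

A^3 = A^2·A:
A^3[1,1] = (-1)(0) + (2)(1) = 2
A^3[1,2] = (-1)(-1) + (2)(-2) = -3
A^3[2,1] = (-2)(0) + (3)(1) = 3
A^3[2,2] = (-2)(-1) + (3)(-2) = -4
A^3 = 
  [  2,  -3]
  [  3,  -4]

Therefore
A^3 = 
  [  2,  -3]
  [  3,  -4]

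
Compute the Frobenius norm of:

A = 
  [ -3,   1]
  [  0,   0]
||A||_F = 3.162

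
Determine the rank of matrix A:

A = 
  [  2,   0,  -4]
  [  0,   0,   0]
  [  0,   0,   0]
Row reduce:
(no row operations needed)
REF = 
  [  2,   0,  -4]
  [  0,   0,   0]
  [  0,   0,   0]
Pivot columns: 1 → 1 pivot.

rank(A) = 1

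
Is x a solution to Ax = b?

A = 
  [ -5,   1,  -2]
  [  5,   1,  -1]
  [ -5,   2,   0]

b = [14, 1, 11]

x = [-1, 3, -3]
Yes

Ax = [14, 1, 11] = b ✓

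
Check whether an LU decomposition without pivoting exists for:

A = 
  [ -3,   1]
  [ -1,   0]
Yes.
A[1,1] = -3 ≠ 0, so Gaussian elimination proceeds without a row swap: multiplier ℓ₂₁ = (-1)/(-3) = 1/3, and U[2,2] = 0 - (1/3)(1) = -1/3.
L = 
  [  1,   0]
  [1/3,   1]
U = 
  [  -3,    1]
  [   0, -1/3]
Check row 2 of LU: [(1/3)(-3), (1/3)(1) + (-1/3)] = [-1, 0] = row 2 of A ✓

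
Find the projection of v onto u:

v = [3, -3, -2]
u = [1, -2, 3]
v·u = (3)(1) + (-3)(-2) + (-2)(3) = 3
u·u = (1)² + (-2)² + (3)² = 14
proj_u(v) = (v·u / u·u) × u = (3/14) × u

proj_u(v) = [3/14, -3/7, 9/14]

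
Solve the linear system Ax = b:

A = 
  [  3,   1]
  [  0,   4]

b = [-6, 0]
x = [-2, 0]

Row reduce the augmented matrix [A|b]:
(already in echelon form)
REF = 
  [  3,   1,  -6]
  [  0,   4,   0]

Back-substitution:
x₂ = 0 / 4 = 0
x₁ = (-6 - (1)(0)) / 3 = -2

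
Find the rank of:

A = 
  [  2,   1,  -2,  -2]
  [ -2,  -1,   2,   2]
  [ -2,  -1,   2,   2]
rank(A) = 1

Row reduce:
R2 → R2 + (1)·R1
R3 → R3 + (1)·R1
REF = 
  [  2,   1,  -2,  -2]
  [  0,   0,   0,   0]
  [  0,   0,   0,   0]
Pivot columns: 1 → 1 pivot.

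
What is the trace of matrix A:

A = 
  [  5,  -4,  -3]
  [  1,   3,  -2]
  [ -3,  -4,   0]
8

tr(A) = 5 + 3 + 0 = 8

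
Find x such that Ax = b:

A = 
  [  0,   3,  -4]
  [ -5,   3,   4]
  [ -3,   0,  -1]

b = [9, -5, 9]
x = [-2, -1, -3]

Row reduce the augmented matrix [A|b]:
Swap R1 ↔ R2
R3 → R3 - (3/5)·R1
R3 → R3 + (3/5)·R2
REF = 
  [   -5,     3,     4,    -5]
  [    0,     3,    -4,     9]
  [    0,     0, -29/5,  87/5]

Back-substitution:
x₃ = (87/5) / (-29/5) = -3
x₂ = (9 - (-4)(-3)) / 3 = -1
x₁ = (-5 - (3)(-1) - (4)(-3)) / (-5) = -2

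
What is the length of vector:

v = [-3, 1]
3.162

||v||₂ = √((-3)² + (1)²) = √10 = 3.162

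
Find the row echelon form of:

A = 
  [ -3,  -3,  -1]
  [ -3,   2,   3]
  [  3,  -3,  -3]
Row operations:
R2 → R2 - (1)·R1
R3 → R3 + (1)·R1
R3 → R3 + (6/5)·R2

Resulting echelon form:
REF = 
  [ -3,  -3,  -1]
  [  0,   5,   4]
  [  0,   0, 4/5]

Rank = 3 (number of non-zero pivot rows).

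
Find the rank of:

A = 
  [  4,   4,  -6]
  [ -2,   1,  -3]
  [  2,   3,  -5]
rank(A) = 2

Row reduce:
R2 → R2 + (1/2)·R1
R3 → R3 - (1/2)·R1
R3 → R3 - (1/3)·R2
REF = 
  [  4,   4,  -6]
  [  0,   3,  -6]
  [  0,   0,   0]
Pivot columns: 1, 2 → 2 pivots.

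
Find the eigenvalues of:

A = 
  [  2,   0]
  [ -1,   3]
λ = 3, 2

tr(A) = 5, det(A) = 6
Characteristic polynomial: λ² - tr(A)λ + det(A) = λ² - 5λ + 6
λ² - 5λ + 6 = (λ - 2)(λ - 3)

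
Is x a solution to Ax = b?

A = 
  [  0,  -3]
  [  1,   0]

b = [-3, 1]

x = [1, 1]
Yes

Ax = [-3, 1] = b ✓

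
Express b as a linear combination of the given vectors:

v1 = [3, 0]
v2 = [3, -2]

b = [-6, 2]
c1 = -1, c2 = -1

b = -1·v1 + -1·v2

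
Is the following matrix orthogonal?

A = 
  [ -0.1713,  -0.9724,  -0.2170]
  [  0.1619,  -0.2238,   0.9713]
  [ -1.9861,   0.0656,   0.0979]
No

AᵀA = 
  [  4.0001,   0.0001,   0]
  [  0.0001,   1,   0.0001]
  [  0,   0.0001,   1.0001]
≠ I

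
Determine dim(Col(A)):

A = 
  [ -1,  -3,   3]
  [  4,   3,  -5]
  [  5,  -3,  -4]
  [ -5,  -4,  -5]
Row reduce:
R2 → R2 + (4)·R1
R3 → R3 + (5)·R1
R4 → R4 - (5)·R1
R3 → R3 - (2)·R2
R4 → R4 + (11/9)·R2
R4 → R4 - (103/27)·R3
REF = 
  [ -1,  -3,   3]
  [  0,  -9,   7]
  [  0,   0,  -3]
  [  0,   0,   0]
Pivot columns: 1, 2, 3 → 3 pivots.
dim(Col(A)) = number of pivot columns = 3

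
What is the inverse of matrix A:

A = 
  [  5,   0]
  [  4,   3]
det(A) = (5)(3) - (0)(4) = 15
For a 2×2 matrix, A⁻¹ = (1/det(A)) · [[d, -b], [-c, a]]
    = (1/15) · [[3, 0], [-4, 5]]

A⁻¹ = 
  [  1/5,     0]
  [-4/15,   1/3]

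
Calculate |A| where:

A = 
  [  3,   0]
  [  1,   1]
3

For a 2×2 matrix, det = ad - bc = (3)(1) - (0)(1) = 3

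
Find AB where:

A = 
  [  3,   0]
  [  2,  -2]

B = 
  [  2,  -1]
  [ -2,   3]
AB = 
  [  6,  -3]
  [  8,  -8]

A is 2×2 and B is 2×2, so AB is 2×2. Each entry is (row of A)·(column of B):
AB[1,1] = (3)(2) + (0)(-2) = 6
AB[1,2] = (3)(-1) + (0)(3) = -3
AB[2,1] = (2)(2) + (-2)(-2) = 8
AB[2,2] = (2)(-1) + (-2)(3) = -8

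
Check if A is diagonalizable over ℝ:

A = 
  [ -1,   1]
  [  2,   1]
Yes

tr(A) = 0, det(A) = -3
Characteristic polynomial: λ² - tr(A)λ + det(A) = λ² - 3
λ² - 3 = 0  ⇒  λ = (0 ± √((0)² - 4·(-3)))/2 = (0 ± √(12))/2
  = √3,  -√3
Eigenvalues: √3, -√3  (≈ 1.732, -1.732)
The two irrational eigenvalues are distinct (simple), so each has alg. mult. = geom. mult. = 1.
Sum of geometric multiplicities equals n, so A has n independent eigenvectors.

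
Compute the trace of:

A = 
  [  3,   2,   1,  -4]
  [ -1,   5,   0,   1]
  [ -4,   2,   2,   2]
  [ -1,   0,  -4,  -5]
5

tr(A) = 3 + 5 + 2 + -5 = 5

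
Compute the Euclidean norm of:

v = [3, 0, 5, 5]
7.681

||v||₂ = √((3)² + (0)² + (5)² + (5)²) = √59 = 7.681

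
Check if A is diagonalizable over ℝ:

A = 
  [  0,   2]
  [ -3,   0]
No

tr(A) = 0, det(A) = 6
Characteristic polynomial: λ² - tr(A)λ + det(A) = λ² + 6
λ² + 6 = 0  ⇒  λ = (0 ± √((0)² - 4·(6)))/2 = (0 ± √(-24))/2
  = i√6,  -i√6
Eigenvalues: i√6, -i√6  (≈ 0 + 2.449i, 0 - 2.449i)
Has complex eigenvalues (not diagonalizable over ℝ).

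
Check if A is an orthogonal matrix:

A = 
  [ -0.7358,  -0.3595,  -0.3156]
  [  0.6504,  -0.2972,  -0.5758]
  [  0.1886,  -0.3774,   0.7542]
No

AᵀA = 
  [  1,   0,   0]
  [  0,   0.3600,   0]
  [  0,   0,   1]
≠ I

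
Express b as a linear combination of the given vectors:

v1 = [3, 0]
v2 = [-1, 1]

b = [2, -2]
c1 = 0, c2 = -2

b = 0·v1 + -2·v2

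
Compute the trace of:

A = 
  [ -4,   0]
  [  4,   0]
-4

tr(A) = -4 + 0 = -4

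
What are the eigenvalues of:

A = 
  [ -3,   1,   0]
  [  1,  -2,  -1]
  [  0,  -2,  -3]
Characteristic polynomial: det(λI - A) = λ³ + 8λ² + 18λ + 9
Testing integer divisors of the constant term: p(-3) = 0, so (λ + 3) is a factor:
p(λ) = (λ + 3)(λ² + 5λ + 3)
λ² + 5λ + 3 = 0  ⇒  λ = (-5 ± √((5)² - 4·(3)))/2 = (-5 ± √(13))/2
  = (-5 + √13)/2,  (-5 - √13)/2

λ = -3, (-5 + √13)/2, (-5 - √13)/2  (≈ -3, -0.6972, -4.303)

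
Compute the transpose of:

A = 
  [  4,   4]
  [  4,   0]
Aᵀ = 
  [  4,   4]
  [  4,   0]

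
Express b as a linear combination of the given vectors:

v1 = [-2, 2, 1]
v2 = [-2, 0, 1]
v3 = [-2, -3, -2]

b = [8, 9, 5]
c1 = 0, c2 = -1, c3 = -3

b = 0·v1 + -1·v2 + -3·v3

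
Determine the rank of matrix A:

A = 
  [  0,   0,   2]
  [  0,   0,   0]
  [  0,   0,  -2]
rank(A) = 1

Row reduce:
R3 → R3 + (1)·R1
REF = 
  [  0,   0,   2]
  [  0,   0,   0]
  [  0,   0,   0]
Pivot columns: 3 → 1 pivot.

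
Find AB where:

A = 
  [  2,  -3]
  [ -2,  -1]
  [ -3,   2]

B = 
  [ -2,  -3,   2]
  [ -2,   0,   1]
AB = 
  [  2,  -6,   1]
  [  6,   6,  -5]
  [  2,   9,  -4]

A is 3×2 and B is 2×3, so AB is 3×3. Each entry is (row of A)·(column of B):
AB[1,1] = (2)(-2) + (-3)(-2) = 2
AB[1,2] = (2)(-3) + (-3)(0) = -6
AB[1,3] = (2)(2) + (-3)(1) = 1
AB[2,1] = (-2)(-2) + (-1)(-2) = 6
AB[2,2] = (-2)(-3) + (-1)(0) = 6
AB[2,3] = (-2)(2) + (-1)(1) = -5
AB[3,1] = (-3)(-2) + (2)(-2) = 2
AB[3,2] = (-3)(-3) + (2)(0) = 9
AB[3,3] = (-3)(2) + (2)(1) = -4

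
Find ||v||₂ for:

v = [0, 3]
3

||v||₂ = √((0)² + (3)²) = √9 = 3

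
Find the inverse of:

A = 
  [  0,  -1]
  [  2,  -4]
det(A) = (0)(-4) - (-1)(2) = 2
For a 2×2 matrix, A⁻¹ = (1/det(A)) · [[d, -b], [-c, a]]
    = (1/2) · [[-4, 1], [-2, 0]]

A⁻¹ = 
  [ -2, 1/2]
  [ -1,   0]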